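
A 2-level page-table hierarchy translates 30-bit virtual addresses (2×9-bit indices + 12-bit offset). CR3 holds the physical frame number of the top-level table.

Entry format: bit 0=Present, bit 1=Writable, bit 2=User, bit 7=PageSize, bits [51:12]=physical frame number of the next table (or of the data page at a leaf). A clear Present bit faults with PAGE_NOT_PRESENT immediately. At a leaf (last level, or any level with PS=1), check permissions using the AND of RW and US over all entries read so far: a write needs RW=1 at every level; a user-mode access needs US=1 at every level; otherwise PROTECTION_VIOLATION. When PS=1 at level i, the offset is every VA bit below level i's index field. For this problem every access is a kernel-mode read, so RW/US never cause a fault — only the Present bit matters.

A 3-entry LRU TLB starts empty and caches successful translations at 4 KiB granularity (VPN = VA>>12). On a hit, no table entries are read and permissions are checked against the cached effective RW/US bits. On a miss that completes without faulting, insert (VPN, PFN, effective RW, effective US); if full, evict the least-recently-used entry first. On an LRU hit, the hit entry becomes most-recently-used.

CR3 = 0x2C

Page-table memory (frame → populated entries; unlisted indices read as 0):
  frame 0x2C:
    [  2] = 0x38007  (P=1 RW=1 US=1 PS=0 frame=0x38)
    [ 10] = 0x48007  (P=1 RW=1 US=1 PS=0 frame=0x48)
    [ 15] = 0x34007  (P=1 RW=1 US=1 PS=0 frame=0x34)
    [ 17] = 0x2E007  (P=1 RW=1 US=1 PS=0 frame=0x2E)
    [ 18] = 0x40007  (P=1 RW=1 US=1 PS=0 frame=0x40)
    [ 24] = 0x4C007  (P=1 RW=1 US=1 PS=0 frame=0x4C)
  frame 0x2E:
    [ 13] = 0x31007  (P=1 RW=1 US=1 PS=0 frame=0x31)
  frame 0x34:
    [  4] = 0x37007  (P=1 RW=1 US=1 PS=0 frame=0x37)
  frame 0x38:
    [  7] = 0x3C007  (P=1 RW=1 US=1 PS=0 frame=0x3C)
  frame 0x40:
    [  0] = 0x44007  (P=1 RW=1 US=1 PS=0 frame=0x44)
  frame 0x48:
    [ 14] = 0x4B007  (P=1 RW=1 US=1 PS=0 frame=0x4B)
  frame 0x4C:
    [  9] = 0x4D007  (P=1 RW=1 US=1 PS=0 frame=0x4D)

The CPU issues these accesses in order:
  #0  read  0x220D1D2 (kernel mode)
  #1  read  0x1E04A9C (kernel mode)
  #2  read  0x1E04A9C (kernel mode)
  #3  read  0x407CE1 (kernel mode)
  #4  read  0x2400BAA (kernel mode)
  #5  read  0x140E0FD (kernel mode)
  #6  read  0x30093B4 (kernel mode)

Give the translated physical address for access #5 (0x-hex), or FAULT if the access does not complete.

Per-access translation:
#0 VA=0x220D1D2 (r,kernel):
  L0 @0x2C[17] → 0x2E007  P=1,RW=1,US=1,PS=0
  L1 @0x2E[13] → 0x31007  P=1,RW=1,US=1,PS=0
  ⇒ phys 0x311D2  [2 reads]
#1 VA=0x1E04A9C (r,kernel):
  L0 @0x2C[15] → 0x34007  P=1,RW=1,US=1,PS=0
  L1 @0x34[4] → 0x37007  P=1,RW=1,US=1,PS=0
  ⇒ phys 0x37A9C  [2 reads]
#2 VA=0x1E04A9C (r,kernel):
  TLB hit vpn=0x1E04 → PA=0x37A9C
#3 VA=0x407CE1 (r,kernel):
  L0 @0x2C[2] → 0x38007  P=1,RW=1,US=1,PS=0
  L1 @0x38[7] → 0x3C007  P=1,RW=1,US=1,PS=0
  ⇒ phys 0x3CCE1  [2 reads]
#4 VA=0x2400BAA (r,kernel):
  L0 @0x2C[18] → 0x40007  P=1,RW=1,US=1,PS=0
  L1 @0x40[0] → 0x44007  P=1,RW=1,US=1,PS=0
  ⇒ phys 0x44BAA  [2 reads]
#5 VA=0x140E0FD (r,kernel):
  L0 @0x2C[10] → 0x48007  P=1,RW=1,US=1,PS=0
  L1 @0x48[14] → 0x4B007  P=1,RW=1,US=1,PS=0
  ⇒ phys 0x4B0FD  [2 reads]
#6 VA=0x30093B4 (r,kernel):
  L0 @0x2C[24] → 0x4C007  P=1,RW=1,US=1,PS=0
  L1 @0x4C[9] → 0x4D007  P=1,RW=1,US=1,PS=0
  ⇒ phys 0x4D3B4  [2 reads]

Access #5 PA: 0x4B0FD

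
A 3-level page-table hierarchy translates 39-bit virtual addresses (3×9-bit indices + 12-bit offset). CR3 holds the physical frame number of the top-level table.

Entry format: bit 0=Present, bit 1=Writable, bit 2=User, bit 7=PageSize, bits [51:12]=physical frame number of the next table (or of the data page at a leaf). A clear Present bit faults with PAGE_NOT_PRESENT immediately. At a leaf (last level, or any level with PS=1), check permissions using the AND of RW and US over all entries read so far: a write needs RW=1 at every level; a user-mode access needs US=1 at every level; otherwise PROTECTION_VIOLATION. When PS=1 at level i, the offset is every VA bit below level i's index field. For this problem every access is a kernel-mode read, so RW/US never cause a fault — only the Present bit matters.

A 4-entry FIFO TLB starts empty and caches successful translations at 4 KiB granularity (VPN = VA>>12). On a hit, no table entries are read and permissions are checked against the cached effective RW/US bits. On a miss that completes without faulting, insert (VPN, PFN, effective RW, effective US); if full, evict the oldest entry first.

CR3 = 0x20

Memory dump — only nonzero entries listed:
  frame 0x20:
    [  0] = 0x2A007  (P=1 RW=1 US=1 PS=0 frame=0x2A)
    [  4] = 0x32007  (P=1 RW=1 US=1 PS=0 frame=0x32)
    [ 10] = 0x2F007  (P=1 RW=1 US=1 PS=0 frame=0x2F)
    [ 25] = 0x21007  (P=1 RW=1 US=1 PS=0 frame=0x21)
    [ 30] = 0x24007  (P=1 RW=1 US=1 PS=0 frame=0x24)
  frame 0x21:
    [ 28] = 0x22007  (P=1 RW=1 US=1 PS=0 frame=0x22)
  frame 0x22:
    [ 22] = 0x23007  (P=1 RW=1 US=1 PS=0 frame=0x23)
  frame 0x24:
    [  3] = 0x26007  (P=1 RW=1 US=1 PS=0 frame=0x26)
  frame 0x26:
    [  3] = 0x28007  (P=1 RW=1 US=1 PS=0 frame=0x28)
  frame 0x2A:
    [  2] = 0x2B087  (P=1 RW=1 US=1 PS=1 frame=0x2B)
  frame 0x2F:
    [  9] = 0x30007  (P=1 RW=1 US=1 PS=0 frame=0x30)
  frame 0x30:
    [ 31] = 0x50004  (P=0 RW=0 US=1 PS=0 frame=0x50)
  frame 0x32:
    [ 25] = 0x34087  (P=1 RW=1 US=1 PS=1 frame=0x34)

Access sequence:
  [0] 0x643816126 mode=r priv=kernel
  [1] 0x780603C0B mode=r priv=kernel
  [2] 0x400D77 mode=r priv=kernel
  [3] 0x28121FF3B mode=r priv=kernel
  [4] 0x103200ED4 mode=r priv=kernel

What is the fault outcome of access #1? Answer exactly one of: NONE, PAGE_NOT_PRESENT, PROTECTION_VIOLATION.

Walk each access:
#0 VA=0x643816126 (r,kernel):
  [0] read 0x20 idx=25: raw=0x21007 flags P=1 W=1 U=1 S=0
  [1] read 0x21 idx=28: raw=0x22007 flags P=1 W=1 U=1 S=0
  [2] read 0x22 idx=22: raw=0x23007 flags P=1 W=1 U=1 S=0
  → PA=0x23126  (3 entries read)
#1 VA=0x780603C0B (r,kernel):
  [0] read 0x20 idx=30: raw=0x24007 flags P=1 W=1 U=1 S=0
  [1] read 0x24 idx=3: raw=0x26007 flags P=1 W=1 U=1 S=0
  [2] read 0x26 idx=3: raw=0x28007 flags P=1 W=1 U=1 S=0
  → PA=0x28C0B  (3 entries read)
#2 VA=0x400D77 (r,kernel):
  [0] read 0x20 idx=0: raw=0x2A007 flags P=1 W=1 U=1 S=0
  [1] read 0x2A idx=2: raw=0x2B087 flags P=1 W=1 U=1 S=1
  → PA=0x2BD77 (huge @L1)  (2 entries read)
#3 VA=0x28121FF3B (r,kernel):
  [0] read 0x20 idx=10: raw=0x2F007 flags P=1 W=1 U=1 S=0
  [1] read 0x2F idx=9: raw=0x30007 flags P=1 W=1 U=1 S=0
  [2] read 0x30 idx=31: raw=0x50004 flags P=0 W=0 U=1 S=0
  → PAGE_NOT_PRESENT  (3 entries read)
#4 VA=0x103200ED4 (r,kernel):
  [0] read 0x20 idx=4: raw=0x32007 flags P=1 W=1 U=1 S=0
  [1] read 0x32 idx=25: raw=0x34087 flags P=1 W=1 U=1 S=1
  → PA=0x34ED4 (huge @L1)  (2 entries read)

Access #1 fault: NONE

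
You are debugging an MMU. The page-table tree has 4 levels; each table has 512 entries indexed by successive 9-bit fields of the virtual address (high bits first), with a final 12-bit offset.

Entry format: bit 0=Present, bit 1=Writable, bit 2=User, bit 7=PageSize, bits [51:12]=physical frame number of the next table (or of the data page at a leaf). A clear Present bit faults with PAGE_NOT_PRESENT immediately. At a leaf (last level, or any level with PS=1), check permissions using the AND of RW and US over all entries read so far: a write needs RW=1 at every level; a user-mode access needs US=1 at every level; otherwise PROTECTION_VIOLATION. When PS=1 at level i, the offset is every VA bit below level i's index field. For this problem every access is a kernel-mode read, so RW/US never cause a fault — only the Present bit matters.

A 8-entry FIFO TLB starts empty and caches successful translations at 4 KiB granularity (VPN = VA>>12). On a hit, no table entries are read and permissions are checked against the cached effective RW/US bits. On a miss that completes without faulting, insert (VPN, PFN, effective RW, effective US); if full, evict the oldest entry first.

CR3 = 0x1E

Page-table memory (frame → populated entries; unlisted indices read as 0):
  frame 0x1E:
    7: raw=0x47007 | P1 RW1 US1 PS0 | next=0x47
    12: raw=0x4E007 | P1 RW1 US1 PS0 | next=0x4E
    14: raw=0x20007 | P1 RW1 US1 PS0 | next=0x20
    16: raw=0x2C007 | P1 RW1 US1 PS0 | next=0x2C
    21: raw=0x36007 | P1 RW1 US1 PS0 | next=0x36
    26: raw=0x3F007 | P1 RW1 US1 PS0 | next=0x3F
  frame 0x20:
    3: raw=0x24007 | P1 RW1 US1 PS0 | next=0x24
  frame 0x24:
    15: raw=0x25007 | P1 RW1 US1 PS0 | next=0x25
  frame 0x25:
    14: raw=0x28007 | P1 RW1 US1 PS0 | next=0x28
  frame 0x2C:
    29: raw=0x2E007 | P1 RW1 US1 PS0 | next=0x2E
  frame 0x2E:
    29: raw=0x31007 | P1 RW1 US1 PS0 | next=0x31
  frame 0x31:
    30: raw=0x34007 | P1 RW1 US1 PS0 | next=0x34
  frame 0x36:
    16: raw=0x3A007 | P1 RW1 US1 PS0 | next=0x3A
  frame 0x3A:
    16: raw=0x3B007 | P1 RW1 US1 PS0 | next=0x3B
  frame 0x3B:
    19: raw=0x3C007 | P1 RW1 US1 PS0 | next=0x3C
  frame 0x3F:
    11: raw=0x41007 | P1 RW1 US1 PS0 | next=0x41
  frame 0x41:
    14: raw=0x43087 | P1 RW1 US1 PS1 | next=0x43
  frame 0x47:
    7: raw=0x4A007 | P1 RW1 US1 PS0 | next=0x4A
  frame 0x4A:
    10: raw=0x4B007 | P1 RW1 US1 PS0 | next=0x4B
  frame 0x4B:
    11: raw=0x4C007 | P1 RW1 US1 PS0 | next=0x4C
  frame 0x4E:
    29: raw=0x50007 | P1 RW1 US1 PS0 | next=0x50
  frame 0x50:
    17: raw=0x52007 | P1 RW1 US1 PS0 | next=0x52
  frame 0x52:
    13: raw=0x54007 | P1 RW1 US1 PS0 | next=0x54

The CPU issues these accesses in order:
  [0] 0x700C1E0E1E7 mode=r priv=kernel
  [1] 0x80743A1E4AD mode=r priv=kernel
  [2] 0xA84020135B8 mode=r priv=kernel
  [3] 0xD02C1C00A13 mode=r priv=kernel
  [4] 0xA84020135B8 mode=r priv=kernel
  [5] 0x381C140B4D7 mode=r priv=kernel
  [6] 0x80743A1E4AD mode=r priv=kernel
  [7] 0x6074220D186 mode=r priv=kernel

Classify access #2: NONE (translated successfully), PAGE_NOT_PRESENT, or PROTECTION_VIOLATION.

Trace:
#0 VA=0x700C1E0E1E7 (r,kernel):
  L0 @0x1E[14] → 0x20007  P=1,RW=1,US=1,PS=0
  L1 @0x20[3] → 0x24007  P=1,RW=1,US=1,PS=0
  L2 @0x24[15] → 0x25007  P=1,RW=1,US=1,PS=0
  L3 @0x25[14] → 0x28007  P=1,RW=1,US=1,PS=0
  ✓ 0x281E7  — 4 lookups
#1 VA=0x80743A1E4AD (r,kernel):
  L0 @0x1E[16] → 0x2C007  P=1,RW=1,US=1,PS=0
  L1 @0x2C[29] → 0x2E007  P=1,RW=1,US=1,PS=0
  L2 @0x2E[29] → 0x31007  P=1,RW=1,US=1,PS=0
  L3 @0x31[30] → 0x34007  P=1,RW=1,US=1,PS=0
  ✓ 0x344AD  — 4 lookups
#2 VA=0xA84020135B8 (r,kernel):
  L0 @0x1E[21] → 0x36007  P=1,RW=1,US=1,PS=0
  L1 @0x36[16] → 0x3A007  P=1,RW=1,US=1,PS=0
  L2 @0x3A[16] → 0x3B007  P=1,RW=1,US=1,PS=0
  L3 @0x3B[19] → 0x3C007  P=1,RW=1,US=1,PS=0
  ✓ 0x3C5B8  — 4 lookups
#3 VA=0xD02C1C00A13 (r,kernel):
  L0 @0x1E[26] → 0x3F007  P=1,RW=1,US=1,PS=0
  L1 @0x3F[11] → 0x41007  P=1,RW=1,US=1,PS=0
  L2 @0x41[14] → 0x43087  P=1,RW=1,US=1,PS=1
  ✓ 0x43A13 (huge @L2)  — 3 lookups
#4 VA=0xA84020135B8 (r,kernel):
  TLB hit vpn=0xA8402013 → PA=0x3C5B8
#5 VA=0x381C140B4D7 (r,kernel):
  L0 @0x1E[7] → 0x47007  P=1,RW=1,US=1,PS=0
  L1 @0x47[7] → 0x4A007  P=1,RW=1,US=1,PS=0
  L2 @0x4A[10] → 0x4B007  P=1,RW=1,US=1,PS=0
  L3 @0x4B[11] → 0x4C007  P=1,RW=1,US=1,PS=0
  ✓ 0x4C4D7  — 4 lookups
#6 VA=0x80743A1E4AD (r,kernel):
  TLB hit vpn=0x80743A1E → PA=0x344AD
#7 VA=0x6074220D186 (r,kernel):
  L0 @0x1E[12] → 0x4E007  P=1,RW=1,US=1,PS=0
  L1 @0x4E[29] → 0x50007  P=1,RW=1,US=1,PS=0
  L2 @0x50[17] → 0x52007  P=1,RW=1,US=1,PS=0
  L3 @0x52[13] → 0x54007  P=1,RW=1,US=1,PS=0
  ✓ 0x54186  — 4 lookups

Access #2 fault: NONE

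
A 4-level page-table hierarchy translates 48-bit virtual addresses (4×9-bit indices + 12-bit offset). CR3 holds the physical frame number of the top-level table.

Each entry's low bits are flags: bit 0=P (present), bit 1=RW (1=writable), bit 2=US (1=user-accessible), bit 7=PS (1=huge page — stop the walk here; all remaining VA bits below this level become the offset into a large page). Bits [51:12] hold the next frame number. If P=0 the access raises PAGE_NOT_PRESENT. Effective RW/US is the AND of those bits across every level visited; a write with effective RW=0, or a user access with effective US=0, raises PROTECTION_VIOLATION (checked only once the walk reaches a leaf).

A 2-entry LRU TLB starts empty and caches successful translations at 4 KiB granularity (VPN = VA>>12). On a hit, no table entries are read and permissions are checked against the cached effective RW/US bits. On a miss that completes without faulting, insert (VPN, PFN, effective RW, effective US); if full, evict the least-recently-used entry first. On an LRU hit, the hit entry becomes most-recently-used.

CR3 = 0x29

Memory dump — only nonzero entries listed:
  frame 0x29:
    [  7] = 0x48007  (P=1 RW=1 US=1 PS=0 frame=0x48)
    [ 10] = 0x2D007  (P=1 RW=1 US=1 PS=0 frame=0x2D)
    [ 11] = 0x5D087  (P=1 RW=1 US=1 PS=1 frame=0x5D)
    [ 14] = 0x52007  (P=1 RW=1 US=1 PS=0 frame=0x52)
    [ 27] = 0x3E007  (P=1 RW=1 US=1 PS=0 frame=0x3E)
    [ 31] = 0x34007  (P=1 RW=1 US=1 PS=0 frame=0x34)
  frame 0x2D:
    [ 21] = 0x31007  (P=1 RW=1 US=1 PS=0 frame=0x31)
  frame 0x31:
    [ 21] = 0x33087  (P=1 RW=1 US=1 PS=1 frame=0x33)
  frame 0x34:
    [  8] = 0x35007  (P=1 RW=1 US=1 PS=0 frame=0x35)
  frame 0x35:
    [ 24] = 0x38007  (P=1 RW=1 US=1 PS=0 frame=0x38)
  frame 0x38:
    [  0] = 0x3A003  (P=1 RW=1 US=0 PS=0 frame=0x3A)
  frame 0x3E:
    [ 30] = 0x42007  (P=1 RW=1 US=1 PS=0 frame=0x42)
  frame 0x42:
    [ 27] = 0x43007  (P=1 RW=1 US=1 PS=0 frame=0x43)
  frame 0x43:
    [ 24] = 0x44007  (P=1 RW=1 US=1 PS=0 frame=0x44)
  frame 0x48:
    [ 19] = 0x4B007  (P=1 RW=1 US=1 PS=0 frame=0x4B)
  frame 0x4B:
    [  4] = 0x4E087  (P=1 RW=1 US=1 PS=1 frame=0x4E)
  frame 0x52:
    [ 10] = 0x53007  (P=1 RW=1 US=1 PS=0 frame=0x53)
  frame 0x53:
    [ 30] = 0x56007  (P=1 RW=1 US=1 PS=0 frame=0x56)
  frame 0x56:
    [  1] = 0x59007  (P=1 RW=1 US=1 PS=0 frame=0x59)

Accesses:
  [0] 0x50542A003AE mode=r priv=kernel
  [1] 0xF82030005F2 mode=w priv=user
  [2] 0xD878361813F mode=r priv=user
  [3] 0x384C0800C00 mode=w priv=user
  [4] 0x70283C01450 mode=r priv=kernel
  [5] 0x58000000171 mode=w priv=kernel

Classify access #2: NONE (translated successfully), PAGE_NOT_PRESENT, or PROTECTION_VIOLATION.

Per-access translation:
#0 VA=0x50542A003AE (r,kernel):
  [0] read 0x29 idx=10: raw=0x2D007 flags P=1 W=1 U=1 S=0
  [1] read 0x2D idx=21: raw=0x31007 flags P=1 W=1 U=1 S=0
  [2] read 0x31 idx=21: raw=0x33087 flags P=1 W=1 U=1 S=1
  ⇒ phys 0x333AE (huge @L2)  [3 reads]
#1 VA=0xF82030005F2 (w,user):
  [0] read 0x29 idx=31: raw=0x34007 flags P=1 W=1 U=1 S=0
  [1] read 0x34 idx=8: raw=0x35007 flags P=1 W=1 U=1 S=0
  [2] read 0x35 idx=24: raw=0x38007 flags P=1 W=1 U=1 S=0
  [3] read 0x38 idx=0: raw=0x3A003 flags P=1 W=1 U=0 S=0
  → PROTECTION_VIOLATION  (4 entries read)
#2 VA=0xD878361813F (r,user):
  [0] read 0x29 idx=27: raw=0x3E007 flags P=1 W=1 U=1 S=0
  [1] read 0x3E idx=30: raw=0x42007 flags P=1 W=1 U=1 S=0
  [2] read 0x42 idx=27: raw=0x43007 flags P=1 W=1 U=1 S=0
  [3] read 0x43 idx=24: raw=0x44007 flags P=1 W=1 U=1 S=0
  ⇒ phys 0x4413F  [4 reads]
#3 VA=0x384C0800C00 (w,user):
  [0] read 0x29 idx=7: raw=0x48007 flags P=1 W=1 U=1 S=0
  [1] read 0x48 idx=19: raw=0x4B007 flags P=1 W=1 U=1 S=0
  [2] read 0x4B idx=4: raw=0x4E087 flags P=1 W=1 U=1 S=1
  ⇒ phys 0x4EC00 (huge @L2)  [3 reads]
#4 VA=0x70283C01450 (r,kernel):
  [0] read 0x29 idx=14: raw=0x52007 flags P=1 W=1 U=1 S=0
  [1] read 0x52 idx=10: raw=0x53007 flags P=1 W=1 U=1 S=0
  [2] read 0x53 idx=30: raw=0x56007 flags P=1 W=1 U=1 S=0
  [3] read 0x56 idx=1: raw=0x59007 flags P=1 W=1 U=1 S=0
  ⇒ phys 0x59450  [4 reads]
#5 VA=0x58000000171 (w,kernel):
  [0] read 0x29 idx=11: raw=0x5D087 flags P=1 W=1 U=1 S=1
  ⇒ phys 0x5D171 (huge @L0)  [1 reads]

Access #2 fault: NONE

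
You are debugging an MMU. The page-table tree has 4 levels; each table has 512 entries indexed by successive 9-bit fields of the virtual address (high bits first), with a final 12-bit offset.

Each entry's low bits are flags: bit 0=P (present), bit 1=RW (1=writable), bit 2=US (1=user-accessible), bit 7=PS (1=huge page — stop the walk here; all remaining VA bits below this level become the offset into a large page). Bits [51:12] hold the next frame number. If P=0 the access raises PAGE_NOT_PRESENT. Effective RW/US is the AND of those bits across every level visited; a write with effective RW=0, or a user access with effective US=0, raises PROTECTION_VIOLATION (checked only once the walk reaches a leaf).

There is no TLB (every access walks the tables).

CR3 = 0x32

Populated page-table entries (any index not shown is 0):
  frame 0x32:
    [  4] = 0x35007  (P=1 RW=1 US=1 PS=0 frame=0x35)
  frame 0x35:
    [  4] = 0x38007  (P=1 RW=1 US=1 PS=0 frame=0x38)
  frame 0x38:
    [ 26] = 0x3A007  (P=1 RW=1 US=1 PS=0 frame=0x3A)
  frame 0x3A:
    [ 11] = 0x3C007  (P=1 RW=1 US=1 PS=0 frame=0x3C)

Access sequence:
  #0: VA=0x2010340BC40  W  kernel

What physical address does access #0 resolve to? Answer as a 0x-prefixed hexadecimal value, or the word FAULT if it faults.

Per-access translation:
#0 VA=0x2010340BC40 (w,kernel):
  lvl0: tbl 0x32, slot 4 ⇒ 0x35007 (P1/RW1/US1/PS0)
  lvl1: tbl 0x35, slot 4 ⇒ 0x38007 (P1/RW1/US1/PS0)
  lvl2: tbl 0x38, slot 26 ⇒ 0x3A007 (P1/RW1/US1/PS0)
  lvl3: tbl 0x3A, slot 11 ⇒ 0x3C007 (P1/RW1/US1/PS0)
  ✓ 0x3CC40  — 4 lookups

Access #0 PA: 0x3CC40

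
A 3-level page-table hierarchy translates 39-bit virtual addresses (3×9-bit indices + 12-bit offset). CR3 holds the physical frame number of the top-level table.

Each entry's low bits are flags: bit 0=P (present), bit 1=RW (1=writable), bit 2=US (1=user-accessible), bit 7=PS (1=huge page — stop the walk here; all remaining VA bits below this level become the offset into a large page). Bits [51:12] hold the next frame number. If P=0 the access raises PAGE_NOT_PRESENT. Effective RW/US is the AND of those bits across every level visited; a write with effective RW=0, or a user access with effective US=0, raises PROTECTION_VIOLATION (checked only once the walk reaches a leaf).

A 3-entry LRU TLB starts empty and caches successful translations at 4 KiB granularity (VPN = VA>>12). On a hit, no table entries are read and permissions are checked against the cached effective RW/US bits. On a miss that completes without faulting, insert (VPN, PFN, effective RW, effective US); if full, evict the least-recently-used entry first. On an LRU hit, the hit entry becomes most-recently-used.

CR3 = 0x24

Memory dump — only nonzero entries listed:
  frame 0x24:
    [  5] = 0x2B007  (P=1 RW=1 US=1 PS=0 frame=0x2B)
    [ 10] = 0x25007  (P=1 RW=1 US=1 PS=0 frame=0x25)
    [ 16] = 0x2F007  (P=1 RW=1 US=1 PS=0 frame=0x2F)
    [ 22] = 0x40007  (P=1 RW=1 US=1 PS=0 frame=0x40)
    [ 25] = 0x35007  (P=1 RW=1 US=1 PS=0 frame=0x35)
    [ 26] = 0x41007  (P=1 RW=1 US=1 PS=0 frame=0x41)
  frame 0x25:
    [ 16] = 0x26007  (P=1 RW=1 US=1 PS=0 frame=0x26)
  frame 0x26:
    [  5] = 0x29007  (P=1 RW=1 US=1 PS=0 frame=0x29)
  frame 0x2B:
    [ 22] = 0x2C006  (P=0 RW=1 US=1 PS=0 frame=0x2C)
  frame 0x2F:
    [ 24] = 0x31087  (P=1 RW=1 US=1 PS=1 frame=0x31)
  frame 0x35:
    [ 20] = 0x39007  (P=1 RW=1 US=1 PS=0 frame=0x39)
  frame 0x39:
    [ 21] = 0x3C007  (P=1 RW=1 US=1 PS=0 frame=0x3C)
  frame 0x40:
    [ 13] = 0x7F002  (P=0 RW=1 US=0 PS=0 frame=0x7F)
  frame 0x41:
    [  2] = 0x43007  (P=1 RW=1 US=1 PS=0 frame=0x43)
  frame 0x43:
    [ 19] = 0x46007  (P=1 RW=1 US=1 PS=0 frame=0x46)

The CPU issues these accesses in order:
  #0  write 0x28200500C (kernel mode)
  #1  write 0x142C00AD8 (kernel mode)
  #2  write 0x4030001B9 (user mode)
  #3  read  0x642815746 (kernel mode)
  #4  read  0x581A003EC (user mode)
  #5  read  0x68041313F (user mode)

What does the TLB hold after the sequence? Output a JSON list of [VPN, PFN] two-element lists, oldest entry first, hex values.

Per-access translation:
#0 VA=0x28200500C (w,kernel):
  L0: frame=0x24 idx=10 entry=0x25007 [P=1 RW=1 US=1 PS=0]
  L1: frame=0x25 idx=16 entry=0x26007 [P=1 RW=1 US=1 PS=0]
  L2: frame=0x26 idx=5 entry=0x29007 [P=1 RW=1 US=1 PS=0]
  ✓ 0x2900C  — 3 lookups
#1 VA=0x142C00AD8 (w,kernel):
  L0: frame=0x24 idx=5 entry=0x2B007 [P=1 RW=1 US=1 PS=0]
  L1: frame=0x2B idx=22 entry=0x2C006 [P=0 RW=1 US=1 PS=0]
  ✗ PAGE_NOT_PRESENT  [2 reads]
#2 VA=0x4030001B9 (w,user):
  L0: frame=0x24 idx=16 entry=0x2F007 [P=1 RW=1 US=1 PS=0]
  L1: frame=0x2F idx=24 entry=0x31087 [P=1 RW=1 US=1 PS=1]
  ✓ 0x311B9 (huge @L1)  — 2 lookups
#3 VA=0x642815746 (r,kernel):
  L0: frame=0x24 idx=25 entry=0x35007 [P=1 RW=1 US=1 PS=0]
  L1: frame=0x35 idx=20 entry=0x39007 [P=1 RW=1 US=1 PS=0]
  L2: frame=0x39 idx=21 entry=0x3C007 [P=1 RW=1 US=1 PS=0]
  ✓ 0x3C746  — 3 lookups
#4 VA=0x581A003EC (r,user):
  L0: frame=0x24 idx=22 entry=0x40007 [P=1 RW=1 US=1 PS=0]
  L1: frame=0x40 idx=13 entry=0x7F002 [P=0 RW=1 US=0 PS=0]
  ✗ PAGE_NOT_PRESENT  [2 reads]
#5 VA=0x68041313F (r,user):
  L0: frame=0x24 idx=26 entry=0x41007 [P=1 RW=1 US=1 PS=0]
  L1: frame=0x41 idx=2 entry=0x43007 [P=1 RW=1 US=1 PS=0]
  L2: frame=0x43 idx=19 entry=0x46007 [P=1 RW=1 US=1 PS=0]
  ✓ 0x4613F  — 3 lookups

TLB: [["0x403000", "0x31"], ["0x642815", "0x3C"], ["0x680413", "0x46"]]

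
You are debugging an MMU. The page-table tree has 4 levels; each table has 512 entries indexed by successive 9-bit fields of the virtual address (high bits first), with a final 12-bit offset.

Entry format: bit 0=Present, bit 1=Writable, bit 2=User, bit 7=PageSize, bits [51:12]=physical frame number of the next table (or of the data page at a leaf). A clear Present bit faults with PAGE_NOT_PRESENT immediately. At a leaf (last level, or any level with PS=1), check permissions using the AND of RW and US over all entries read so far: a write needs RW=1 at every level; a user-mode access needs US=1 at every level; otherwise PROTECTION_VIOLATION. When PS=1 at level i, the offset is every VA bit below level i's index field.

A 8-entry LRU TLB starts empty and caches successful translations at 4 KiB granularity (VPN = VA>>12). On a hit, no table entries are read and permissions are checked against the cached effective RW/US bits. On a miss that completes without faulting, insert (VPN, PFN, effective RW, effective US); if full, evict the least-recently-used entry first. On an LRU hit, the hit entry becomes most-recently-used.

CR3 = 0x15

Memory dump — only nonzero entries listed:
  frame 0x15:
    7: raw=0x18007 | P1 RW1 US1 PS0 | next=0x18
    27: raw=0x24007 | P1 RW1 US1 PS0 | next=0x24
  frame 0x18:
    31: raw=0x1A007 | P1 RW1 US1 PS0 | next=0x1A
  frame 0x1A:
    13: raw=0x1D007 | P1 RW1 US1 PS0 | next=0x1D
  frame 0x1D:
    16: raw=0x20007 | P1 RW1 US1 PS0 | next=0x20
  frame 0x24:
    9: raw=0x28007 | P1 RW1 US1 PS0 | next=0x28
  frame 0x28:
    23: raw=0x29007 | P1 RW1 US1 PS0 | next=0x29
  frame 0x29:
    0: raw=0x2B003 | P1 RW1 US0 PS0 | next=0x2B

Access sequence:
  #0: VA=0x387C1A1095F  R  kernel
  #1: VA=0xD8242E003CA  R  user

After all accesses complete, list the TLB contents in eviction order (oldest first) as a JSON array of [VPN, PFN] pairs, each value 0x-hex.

Walk each access:
#0 VA=0x387C1A1095F (r,kernel):
  L0 @0x15[7] → 0x18007  P=1,RW=1,US=1,PS=0
  L1 @0x18[31] → 0x1A007  P=1,RW=1,US=1,PS=0
  L2 @0x1A[13] → 0x1D007  P=1,RW=1,US=1,PS=0
  L3 @0x1D[16] → 0x20007  P=1,RW=1,US=1,PS=0
  → PA=0x2095F  (4 entries read)
#1 VA=0xD8242E003CA (r,user):
  L0 @0x15[27] → 0x24007  P=1,RW=1,US=1,PS=0
  L1 @0x24[9] → 0x28007  P=1,RW=1,US=1,PS=0
  L2 @0x28[23] → 0x29007  P=1,RW=1,US=1,PS=0
  L3 @0x29[0] → 0x2B003  P=1,RW=1,US=0,PS=0
  ⇒ fault: PROTECTION_VIOLATION  — 4 lookups

TLB: [["0x387C1A10", "0x20"]]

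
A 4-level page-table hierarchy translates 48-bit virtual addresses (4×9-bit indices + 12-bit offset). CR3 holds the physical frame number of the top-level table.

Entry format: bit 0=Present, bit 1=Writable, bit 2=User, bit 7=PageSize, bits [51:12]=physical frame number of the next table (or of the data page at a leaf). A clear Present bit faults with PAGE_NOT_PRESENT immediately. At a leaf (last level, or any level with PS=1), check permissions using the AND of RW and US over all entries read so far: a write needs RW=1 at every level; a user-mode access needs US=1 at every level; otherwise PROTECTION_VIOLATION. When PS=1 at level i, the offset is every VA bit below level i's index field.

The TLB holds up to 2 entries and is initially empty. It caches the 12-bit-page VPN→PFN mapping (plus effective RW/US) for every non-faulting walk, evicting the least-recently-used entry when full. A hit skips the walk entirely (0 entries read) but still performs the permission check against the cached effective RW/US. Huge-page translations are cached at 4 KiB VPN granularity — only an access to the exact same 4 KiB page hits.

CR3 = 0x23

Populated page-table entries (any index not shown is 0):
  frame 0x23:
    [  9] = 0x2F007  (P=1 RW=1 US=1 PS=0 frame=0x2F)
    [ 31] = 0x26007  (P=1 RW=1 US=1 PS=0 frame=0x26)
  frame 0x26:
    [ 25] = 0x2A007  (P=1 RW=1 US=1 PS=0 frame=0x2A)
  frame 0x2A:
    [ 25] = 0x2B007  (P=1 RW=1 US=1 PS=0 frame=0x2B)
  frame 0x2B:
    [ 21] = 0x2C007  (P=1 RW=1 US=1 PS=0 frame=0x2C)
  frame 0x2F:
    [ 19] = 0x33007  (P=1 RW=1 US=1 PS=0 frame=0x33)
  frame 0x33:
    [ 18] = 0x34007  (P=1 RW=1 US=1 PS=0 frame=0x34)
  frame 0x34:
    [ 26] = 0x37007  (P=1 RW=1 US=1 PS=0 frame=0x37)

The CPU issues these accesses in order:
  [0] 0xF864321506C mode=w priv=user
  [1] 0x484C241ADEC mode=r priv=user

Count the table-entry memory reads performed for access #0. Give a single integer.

Per-access translation:
#0 VA=0xF864321506C (w,user):
  L0 @0x23[31] → 0x26007  P=1,RW=1,US=1,PS=0
  L1 @0x26[25] → 0x2A007  P=1,RW=1,US=1,PS=0
  L2 @0x2A[25] → 0x2B007  P=1,RW=1,US=1,PS=0
  L3 @0x2B[21] → 0x2C007  P=1,RW=1,US=1,PS=0
  ⇒ phys 0x2C06C  [4 reads]
#1 VA=0x484C241ADEC (r,user):
  L0 @0x23[9] → 0x2F007  P=1,RW=1,US=1,PS=0
  L1 @0x2F[19] → 0x33007  P=1,RW=1,US=1,PS=0
  L2 @0x33[18] → 0x34007  P=1,RW=1,US=1,PS=0
  L3 @0x34[26] → 0x37007  P=1,RW=1,US=1,PS=0
  ⇒ phys 0x37DEC  [4 reads]

Entries read for #0: 4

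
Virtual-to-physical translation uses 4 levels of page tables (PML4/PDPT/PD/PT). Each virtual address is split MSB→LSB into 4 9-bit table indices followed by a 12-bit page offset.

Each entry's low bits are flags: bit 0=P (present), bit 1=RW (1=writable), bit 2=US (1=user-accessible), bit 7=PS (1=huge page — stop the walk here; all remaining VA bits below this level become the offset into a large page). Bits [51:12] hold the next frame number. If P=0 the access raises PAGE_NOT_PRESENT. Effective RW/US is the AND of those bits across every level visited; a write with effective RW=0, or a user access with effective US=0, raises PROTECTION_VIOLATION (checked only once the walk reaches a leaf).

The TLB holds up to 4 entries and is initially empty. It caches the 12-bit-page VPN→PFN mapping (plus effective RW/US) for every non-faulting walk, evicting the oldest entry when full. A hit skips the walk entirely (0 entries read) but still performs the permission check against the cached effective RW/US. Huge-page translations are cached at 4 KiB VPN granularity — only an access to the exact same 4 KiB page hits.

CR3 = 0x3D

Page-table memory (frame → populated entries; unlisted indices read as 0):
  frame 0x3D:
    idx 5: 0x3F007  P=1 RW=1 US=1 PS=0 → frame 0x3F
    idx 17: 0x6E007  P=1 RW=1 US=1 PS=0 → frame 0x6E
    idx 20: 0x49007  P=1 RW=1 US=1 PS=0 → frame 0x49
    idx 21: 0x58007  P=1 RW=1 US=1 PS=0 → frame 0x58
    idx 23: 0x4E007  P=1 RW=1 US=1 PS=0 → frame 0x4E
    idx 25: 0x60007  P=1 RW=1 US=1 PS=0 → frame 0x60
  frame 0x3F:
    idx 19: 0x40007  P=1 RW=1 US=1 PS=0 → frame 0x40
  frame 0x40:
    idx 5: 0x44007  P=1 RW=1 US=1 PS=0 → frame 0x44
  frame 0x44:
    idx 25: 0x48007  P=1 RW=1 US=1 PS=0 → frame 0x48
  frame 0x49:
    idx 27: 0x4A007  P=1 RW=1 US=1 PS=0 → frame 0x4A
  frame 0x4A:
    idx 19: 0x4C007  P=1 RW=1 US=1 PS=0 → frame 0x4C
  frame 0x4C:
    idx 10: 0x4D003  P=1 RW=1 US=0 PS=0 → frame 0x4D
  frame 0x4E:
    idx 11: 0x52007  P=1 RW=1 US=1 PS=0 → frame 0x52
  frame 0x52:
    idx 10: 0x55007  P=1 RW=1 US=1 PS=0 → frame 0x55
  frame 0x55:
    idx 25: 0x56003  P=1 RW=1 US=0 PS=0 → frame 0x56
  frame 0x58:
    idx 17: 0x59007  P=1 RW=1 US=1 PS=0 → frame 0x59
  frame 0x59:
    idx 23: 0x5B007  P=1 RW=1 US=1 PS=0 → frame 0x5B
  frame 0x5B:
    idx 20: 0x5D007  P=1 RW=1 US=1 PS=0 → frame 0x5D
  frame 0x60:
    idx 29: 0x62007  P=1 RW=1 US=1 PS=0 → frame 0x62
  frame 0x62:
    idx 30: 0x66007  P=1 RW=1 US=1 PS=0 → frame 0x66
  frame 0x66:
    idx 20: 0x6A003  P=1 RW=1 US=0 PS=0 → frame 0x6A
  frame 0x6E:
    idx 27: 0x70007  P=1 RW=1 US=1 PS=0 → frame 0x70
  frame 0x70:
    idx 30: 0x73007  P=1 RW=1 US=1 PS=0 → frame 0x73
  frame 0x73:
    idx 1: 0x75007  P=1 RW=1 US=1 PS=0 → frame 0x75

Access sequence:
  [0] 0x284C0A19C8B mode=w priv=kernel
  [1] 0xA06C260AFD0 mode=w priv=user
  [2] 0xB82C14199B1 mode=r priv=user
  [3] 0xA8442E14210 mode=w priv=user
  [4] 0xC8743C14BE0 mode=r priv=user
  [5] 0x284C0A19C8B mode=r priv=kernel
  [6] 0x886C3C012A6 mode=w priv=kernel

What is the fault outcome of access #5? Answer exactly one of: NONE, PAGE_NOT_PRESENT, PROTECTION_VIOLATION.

Walk each access:
#0 VA=0x284C0A19C8B (w,kernel):
  L0 @0x3D[5] → 0x3F007  P=1,RW=1,US=1,PS=0
  L1 @0x3F[19] → 0x40007  P=1,RW=1,US=1,PS=0
  L2 @0x40[5] → 0x44007  P=1,RW=1,US=1,PS=0
  L3 @0x44[25] → 0x48007  P=1,RW=1,US=1,PS=0
  → PA=0x48C8B  (4 entries read)
#1 VA=0xA06C260AFD0 (w,user):
  L0 @0x3D[20] → 0x49007  P=1,RW=1,US=1,PS=0
  L1 @0x49[27] → 0x4A007  P=1,RW=1,US=1,PS=0
  L2 @0x4A[19] → 0x4C007  P=1,RW=1,US=1,PS=0
  L3 @0x4C[10] → 0x4D003  P=1,RW=1,US=0,PS=0
  ✗ PROTECTION_VIOLATION  [4 reads]
#2 VA=0xB82C14199B1 (r,user):
  L0 @0x3D[23] → 0x4E007  P=1,RW=1,US=1,PS=0
  L1 @0x4E[11] → 0x52007  P=1,RW=1,US=1,PS=0
  L2 @0x52[10] → 0x55007  P=1,RW=1,US=1,PS=0
  L3 @0x55[25] → 0x56003  P=1,RW=1,US=0,PS=0
  ✗ PROTECTION_VIOLATION  [4 reads]
#3 VA=0xA8442E14210 (w,user):
  L0 @0x3D[21] → 0x58007  P=1,RW=1,US=1,PS=0
  L1 @0x58[17] → 0x59007  P=1,RW=1,US=1,PS=0
  L2 @0x59[23] → 0x5B007  P=1,RW=1,US=1,PS=0
  L3 @0x5B[20] → 0x5D007  P=1,RW=1,US=1,PS=0
  → PA=0x5D210  (4 entries read)
#4 VA=0xC8743C14BE0 (r,user):
  L0 @0x3D[25] → 0x60007  P=1,RW=1,US=1,PS=0
  L1 @0x60[29] → 0x62007  P=1,RW=1,US=1,PS=0
  L2 @0x62[30] → 0x66007  P=1,RW=1,US=1,PS=0
  L3 @0x66[20] → 0x6A003  P=1,RW=1,US=0,PS=0
  ✗ PROTECTION_VIOLATION  [4 reads]
#5 VA=0x284C0A19C8B (r,kernel):
  TLB hit vpn=0x284C0A19 → PA=0x48C8B
#6 VA=0x886C3C012A6 (w,kernel):
  L0 @0x3D[17] → 0x6E007  P=1,RW=1,US=1,PS=0
  L1 @0x6E[27] → 0x70007  P=1,RW=1,US=1,PS=0
  L2 @0x70[30] → 0x73007  P=1,RW=1,US=1,PS=0
  L3 @0x73[1] → 0x75007  P=1,RW=1,US=1,PS=0
  → PA=0x752A6  (4 entries read)

Access #5 fault: NONE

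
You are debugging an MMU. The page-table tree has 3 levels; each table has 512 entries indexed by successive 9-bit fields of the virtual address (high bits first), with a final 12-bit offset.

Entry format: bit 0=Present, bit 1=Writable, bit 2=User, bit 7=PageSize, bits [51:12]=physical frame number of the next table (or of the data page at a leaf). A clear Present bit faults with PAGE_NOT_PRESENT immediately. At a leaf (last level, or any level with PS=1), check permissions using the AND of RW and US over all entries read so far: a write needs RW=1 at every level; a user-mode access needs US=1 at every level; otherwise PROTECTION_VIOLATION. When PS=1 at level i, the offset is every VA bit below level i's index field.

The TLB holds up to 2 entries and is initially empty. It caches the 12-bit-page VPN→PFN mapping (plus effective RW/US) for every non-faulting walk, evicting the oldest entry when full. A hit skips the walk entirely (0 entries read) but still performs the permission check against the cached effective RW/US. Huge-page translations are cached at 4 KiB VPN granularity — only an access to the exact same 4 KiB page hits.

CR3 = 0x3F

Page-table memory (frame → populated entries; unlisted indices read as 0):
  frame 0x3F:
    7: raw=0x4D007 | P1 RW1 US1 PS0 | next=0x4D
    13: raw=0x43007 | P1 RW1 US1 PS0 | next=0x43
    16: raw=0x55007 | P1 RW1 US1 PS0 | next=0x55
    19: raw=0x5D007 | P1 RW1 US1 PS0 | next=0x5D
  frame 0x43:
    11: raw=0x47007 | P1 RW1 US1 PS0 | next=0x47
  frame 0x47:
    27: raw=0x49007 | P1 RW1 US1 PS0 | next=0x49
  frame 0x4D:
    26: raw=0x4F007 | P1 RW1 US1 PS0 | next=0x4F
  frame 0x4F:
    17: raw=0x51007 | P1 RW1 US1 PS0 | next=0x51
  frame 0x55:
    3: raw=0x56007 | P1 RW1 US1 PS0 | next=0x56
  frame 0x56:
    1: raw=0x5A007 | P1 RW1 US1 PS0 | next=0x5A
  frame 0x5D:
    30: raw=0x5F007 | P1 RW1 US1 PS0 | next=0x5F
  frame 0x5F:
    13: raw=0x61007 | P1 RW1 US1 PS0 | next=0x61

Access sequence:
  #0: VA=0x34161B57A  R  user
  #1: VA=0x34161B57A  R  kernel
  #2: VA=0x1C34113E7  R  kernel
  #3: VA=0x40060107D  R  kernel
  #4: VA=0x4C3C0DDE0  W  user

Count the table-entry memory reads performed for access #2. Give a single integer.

Walk each access:
#0 VA=0x34161B57A (r,user):
  lvl0: tbl 0x3F, slot 13 ⇒ 0x43007 (P1/RW1/US1/PS0)
  lvl1: tbl 0x43, slot 11 ⇒ 0x47007 (P1/RW1/US1/PS0)
  lvl2: tbl 0x47, slot 27 ⇒ 0x49007 (P1/RW1/US1/PS0)
  ✓ 0x4957A  — 3 lookups
#1 VA=0x34161B57A (r,kernel):
  TLB hit vpn=0x34161B → PA=0x4957A
#2 VA=0x1C34113E7 (r,kernel):
  lvl0: tbl 0x3F, slot 7 ⇒ 0x4D007 (P1/RW1/US1/PS0)
  lvl1: tbl 0x4D, slot 26 ⇒ 0x4F007 (P1/RW1/US1/PS0)
  lvl2: tbl 0x4F, slot 17 ⇒ 0x51007 (P1/RW1/US1/PS0)
  ✓ 0x513E7  — 3 lookups
#3 VA=0x40060107D (r,kernel):
  lvl0: tbl 0x3F, slot 16 ⇒ 0x55007 (P1/RW1/US1/PS0)
  lvl1: tbl 0x55, slot 3 ⇒ 0x56007 (P1/RW1/US1/PS0)
  lvl2: tbl 0x56, slot 1 ⇒ 0x5A007 (P1/RW1/US1/PS0)
  ✓ 0x5A07D  — 3 lookups
#4 VA=0x4C3C0DDE0 (w,user):
  lvl0: tbl 0x3F, slot 19 ⇒ 0x5D007 (P1/RW1/US1/PS0)
  lvl1: tbl 0x5D, slot 30 ⇒ 0x5F007 (P1/RW1/US1/PS0)
  lvl2: tbl 0x5F, slot 13 ⇒ 0x61007 (P1/RW1/US1/PS0)
  ✓ 0x61DE0  — 3 lookups

Entries read for #2: 3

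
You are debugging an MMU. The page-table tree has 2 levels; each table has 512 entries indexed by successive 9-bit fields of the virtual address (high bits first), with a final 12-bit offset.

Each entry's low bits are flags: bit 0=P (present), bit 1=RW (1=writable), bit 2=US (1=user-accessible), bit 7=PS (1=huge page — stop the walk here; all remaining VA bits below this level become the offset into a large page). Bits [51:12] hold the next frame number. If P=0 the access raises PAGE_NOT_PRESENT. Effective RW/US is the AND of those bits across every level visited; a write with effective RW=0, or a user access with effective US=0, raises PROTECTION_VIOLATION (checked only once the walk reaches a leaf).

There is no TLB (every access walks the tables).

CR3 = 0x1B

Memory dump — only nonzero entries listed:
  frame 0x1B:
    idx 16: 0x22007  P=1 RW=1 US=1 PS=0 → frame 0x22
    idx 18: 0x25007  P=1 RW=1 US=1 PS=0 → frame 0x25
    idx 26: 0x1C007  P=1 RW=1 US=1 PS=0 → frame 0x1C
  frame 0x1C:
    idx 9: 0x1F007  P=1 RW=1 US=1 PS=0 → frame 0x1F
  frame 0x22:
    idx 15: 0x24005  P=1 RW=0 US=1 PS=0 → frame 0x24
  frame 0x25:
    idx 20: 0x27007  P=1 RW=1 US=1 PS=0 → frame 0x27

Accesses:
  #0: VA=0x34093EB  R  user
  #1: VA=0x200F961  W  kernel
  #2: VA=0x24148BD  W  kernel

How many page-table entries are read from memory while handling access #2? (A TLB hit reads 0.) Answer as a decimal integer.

Per-access translation:
#0 VA=0x34093EB (r,user):
  [0] read 0x1B idx=26: raw=0x1C007 flags P=1 W=1 U=1 S=0
  [1] read 0x1C idx=9: raw=0x1F007 flags P=1 W=1 U=1 S=0
  ✓ 0x1F3EB  — 2 lookups
#1 VA=0x200F961 (w,kernel):
  [0] read 0x1B idx=16: raw=0x22007 flags P=1 W=1 U=1 S=0
  [1] read 0x22 idx=15: raw=0x24005 flags P=1 W=0 U=1 S=0
  → PROTECTION_VIOLATION  (2 entries read)
#2 VA=0x24148BD (w,kernel):
  [0] read 0x1B idx=18: raw=0x25007 flags P=1 W=1 U=1 S=0
  [1] read 0x25 idx=20: raw=0x27007 flags P=1 W=1 U=1 S=0
  ✓ 0x278BD  — 2 lookups

Entries read for #2: 2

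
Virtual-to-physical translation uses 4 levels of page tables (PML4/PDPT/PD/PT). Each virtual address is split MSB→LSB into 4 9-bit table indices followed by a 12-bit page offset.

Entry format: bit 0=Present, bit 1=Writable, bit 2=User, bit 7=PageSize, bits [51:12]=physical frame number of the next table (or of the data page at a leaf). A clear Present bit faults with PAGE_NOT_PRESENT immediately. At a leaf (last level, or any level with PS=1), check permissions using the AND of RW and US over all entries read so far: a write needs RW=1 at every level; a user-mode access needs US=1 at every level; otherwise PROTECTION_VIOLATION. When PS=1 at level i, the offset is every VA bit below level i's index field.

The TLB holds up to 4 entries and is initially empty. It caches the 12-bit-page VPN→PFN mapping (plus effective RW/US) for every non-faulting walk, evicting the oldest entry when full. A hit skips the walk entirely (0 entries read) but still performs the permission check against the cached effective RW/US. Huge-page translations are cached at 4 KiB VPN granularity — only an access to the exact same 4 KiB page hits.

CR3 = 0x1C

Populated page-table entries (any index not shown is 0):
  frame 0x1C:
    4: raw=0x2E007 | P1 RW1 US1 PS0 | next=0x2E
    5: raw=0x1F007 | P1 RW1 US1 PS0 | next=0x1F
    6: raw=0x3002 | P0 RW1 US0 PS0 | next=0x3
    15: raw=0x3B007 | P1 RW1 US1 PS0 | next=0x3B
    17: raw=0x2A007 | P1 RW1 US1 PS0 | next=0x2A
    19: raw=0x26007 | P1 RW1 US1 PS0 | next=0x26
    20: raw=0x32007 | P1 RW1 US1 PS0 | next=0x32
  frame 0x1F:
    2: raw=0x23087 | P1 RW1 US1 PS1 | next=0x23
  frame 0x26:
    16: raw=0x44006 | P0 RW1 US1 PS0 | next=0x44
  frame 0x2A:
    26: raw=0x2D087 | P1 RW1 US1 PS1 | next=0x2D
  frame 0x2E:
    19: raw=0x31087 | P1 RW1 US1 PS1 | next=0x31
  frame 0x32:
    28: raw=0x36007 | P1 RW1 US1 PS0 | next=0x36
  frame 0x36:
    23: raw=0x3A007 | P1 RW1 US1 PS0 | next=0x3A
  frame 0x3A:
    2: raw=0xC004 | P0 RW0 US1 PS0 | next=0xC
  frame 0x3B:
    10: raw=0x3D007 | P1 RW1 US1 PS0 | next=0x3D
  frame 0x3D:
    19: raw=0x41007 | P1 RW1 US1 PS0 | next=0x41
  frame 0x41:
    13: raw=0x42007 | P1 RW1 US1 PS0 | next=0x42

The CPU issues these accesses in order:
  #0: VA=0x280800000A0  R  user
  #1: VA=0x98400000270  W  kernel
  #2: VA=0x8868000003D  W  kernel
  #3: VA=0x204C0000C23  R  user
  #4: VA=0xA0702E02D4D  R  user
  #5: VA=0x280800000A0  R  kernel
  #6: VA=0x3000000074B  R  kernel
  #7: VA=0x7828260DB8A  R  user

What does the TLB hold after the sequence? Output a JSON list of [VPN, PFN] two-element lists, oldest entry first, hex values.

Trace:
#0 VA=0x280800000A0 (r,user):
  L0 @0x1C[5] → 0x1F007  P=1,RW=1,US=1,PS=0
  L1 @0x1F[2] → 0x23087  P=1,RW=1,US=1,PS=1
  ✓ 0x230A0 (huge @L1)  — 2 lookups
#1 VA=0x98400000270 (w,kernel):
  L0 @0x1C[19] → 0x26007  P=1,RW=1,US=1,PS=0
  L1 @0x26[16] → 0x44006  P=0,RW=1,US=1,PS=0
  ✗ PAGE_NOT_PRESENT  [2 reads]
#2 VA=0x8868000003D (w,kernel):
  L0 @0x1C[17] → 0x2A007  P=1,RW=1,US=1,PS=0
  L1 @0x2A[26] → 0x2D087  P=1,RW=1,US=1,PS=1
  ✓ 0x2D03D (huge @L1)  — 2 lookups
#3 VA=0x204C0000C23 (r,user):
  L0 @0x1C[4] → 0x2E007  P=1,RW=1,US=1,PS=0
  L1 @0x2E[19] → 0x31087  P=1,RW=1,US=1,PS=1
  ✓ 0x31C23 (huge @L1)  — 2 lookups
#4 VA=0xA0702E02D4D (r,user):
  L0 @0x1C[20] → 0x32007  P=1,RW=1,US=1,PS=0
  L1 @0x32[28] → 0x36007  P=1,RW=1,US=1,PS=0
  L2 @0x36[23] → 0x3A007  P=1,RW=1,US=1,PS=0
  L3 @0x3A[2] → 0xC004  P=0,RW=0,US=1,PS=0
  ✗ PAGE_NOT_PRESENT  [4 reads]
#5 VA=0x280800000A0 (r,kernel):
  TLB hit vpn=0x28080000 → PA=0x230A0
#6 VA=0x3000000074B (r,kernel):
  L0 @0x1C[6] → 0x3002  P=0,RW=1,US=0,PS=0
  ✗ PAGE_NOT_PRESENT  [1 reads]
#7 VA=0x7828260DB8A (r,user):
  L0 @0x1C[15] → 0x3B007  P=1,RW=1,US=1,PS=0
  L1 @0x3B[10] → 0x3D007  P=1,RW=1,US=1,PS=0
  L2 @0x3D[19] → 0x41007  P=1,RW=1,US=1,PS=0
  L3 @0x41[13] → 0x42007  P=1,RW=1,US=1,PS=0
  ✓ 0x42B8A  — 4 lookups

TLB: [["0x28080000", "0x23"], ["0x88680000", "0x2D"], ["0x204C0000", "0x31"], ["0x7828260D", "0x42"]]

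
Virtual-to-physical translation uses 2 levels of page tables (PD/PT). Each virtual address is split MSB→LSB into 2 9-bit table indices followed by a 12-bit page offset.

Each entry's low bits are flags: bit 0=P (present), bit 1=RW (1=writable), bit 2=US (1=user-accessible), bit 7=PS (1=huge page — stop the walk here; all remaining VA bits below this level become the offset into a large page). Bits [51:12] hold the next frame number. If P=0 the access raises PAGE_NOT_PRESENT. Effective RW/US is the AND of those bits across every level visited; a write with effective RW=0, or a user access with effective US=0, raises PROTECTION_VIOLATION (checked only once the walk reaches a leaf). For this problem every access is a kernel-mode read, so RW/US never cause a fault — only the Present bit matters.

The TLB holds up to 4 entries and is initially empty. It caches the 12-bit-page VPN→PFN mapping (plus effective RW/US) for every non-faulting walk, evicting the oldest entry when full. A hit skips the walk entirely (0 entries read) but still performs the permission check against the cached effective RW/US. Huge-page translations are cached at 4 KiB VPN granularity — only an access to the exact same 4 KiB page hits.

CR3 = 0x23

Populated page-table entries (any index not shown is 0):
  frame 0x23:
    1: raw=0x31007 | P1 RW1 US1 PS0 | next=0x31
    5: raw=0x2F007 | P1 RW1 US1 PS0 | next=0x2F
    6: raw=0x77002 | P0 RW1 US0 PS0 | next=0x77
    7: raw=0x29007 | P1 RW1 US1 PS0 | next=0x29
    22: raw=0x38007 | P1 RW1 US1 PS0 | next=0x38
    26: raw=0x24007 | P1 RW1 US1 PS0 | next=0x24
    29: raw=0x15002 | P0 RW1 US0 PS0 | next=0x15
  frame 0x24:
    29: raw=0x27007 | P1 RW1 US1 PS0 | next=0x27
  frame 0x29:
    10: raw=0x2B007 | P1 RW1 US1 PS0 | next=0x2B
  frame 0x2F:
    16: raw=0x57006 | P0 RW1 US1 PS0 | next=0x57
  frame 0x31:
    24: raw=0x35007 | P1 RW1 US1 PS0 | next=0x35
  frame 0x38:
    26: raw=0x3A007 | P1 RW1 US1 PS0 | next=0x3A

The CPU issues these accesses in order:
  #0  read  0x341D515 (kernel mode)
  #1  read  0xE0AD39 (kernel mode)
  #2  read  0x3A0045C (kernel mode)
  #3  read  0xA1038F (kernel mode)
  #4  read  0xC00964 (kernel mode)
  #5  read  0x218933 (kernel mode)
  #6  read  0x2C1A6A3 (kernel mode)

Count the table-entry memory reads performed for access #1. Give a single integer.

Per-access translation:
#0 VA=0x341D515 (r,kernel):
  L0: frame=0x23 idx=26 entry=0x24007 [P=1 RW=1 US=1 PS=0]
  L1: frame=0x24 idx=29 entry=0x27007 [P=1 RW=1 US=1 PS=0]
  ✓ 0x27515  — 2 lookups
#1 VA=0xE0AD39 (r,kernel):
  L0: frame=0x23 idx=7 entry=0x29007 [P=1 RW=1 US=1 PS=0]
  L1: frame=0x29 idx=10 entry=0x2B007 [P=1 RW=1 US=1 PS=0]
  ✓ 0x2BD39  — 2 lookups
#2 VA=0x3A0045C (r,kernel):
  L0: frame=0x23 idx=29 entry=0x15002 [P=0 RW=1 US=0 PS=0]
  ⇒ fault: PAGE_NOT_PRESENT  — 1 lookups
#3 VA=0xA1038F (r,kernel):
  L0: frame=0x23 idx=5 entry=0x2F007 [P=1 RW=1 US=1 PS=0]
  L1: frame=0x2F idx=16 entry=0x57006 [P=0 RW=1 US=1 PS=0]
  ⇒ fault: PAGE_NOT_PRESENT  — 2 lookups
#4 VA=0xC00964 (r,kernel):
  L0: frame=0x23 idx=6 entry=0x77002 [P=0 RW=1 US=0 PS=0]
  ⇒ fault: PAGE_NOT_PRESENT  — 1 lookups
#5 VA=0x218933 (r,kernel):
  L0: frame=0x23 idx=1 entry=0x31007 [P=1 RW=1 US=1 PS=0]
  L1: frame=0x31 idx=24 entry=0x35007 [P=1 RW=1 US=1 PS=0]
  ✓ 0x35933  — 2 lookups
#6 VA=0x2C1A6A3 (r,kernel):
  L0: frame=0x23 idx=22 entry=0x38007 [P=1 RW=1 US=1 PS=0]
  L1: frame=0x38 idx=26 entry=0x3A007 [P=1 RW=1 US=1 PS=0]
  ✓ 0x3A6A3  — 2 lookups

Entries read for #1: 2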